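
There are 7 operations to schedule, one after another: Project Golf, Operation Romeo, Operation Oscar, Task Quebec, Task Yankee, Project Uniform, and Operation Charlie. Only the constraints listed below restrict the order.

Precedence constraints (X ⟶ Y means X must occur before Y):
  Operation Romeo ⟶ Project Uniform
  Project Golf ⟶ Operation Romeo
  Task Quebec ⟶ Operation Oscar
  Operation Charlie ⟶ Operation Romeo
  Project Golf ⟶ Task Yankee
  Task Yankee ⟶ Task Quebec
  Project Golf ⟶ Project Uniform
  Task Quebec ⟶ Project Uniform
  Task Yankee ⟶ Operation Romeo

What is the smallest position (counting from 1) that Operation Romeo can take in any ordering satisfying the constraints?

4

The operations that are forced before Operation Romeo, directly or transitively, are Project Golf, Task Yankee, Operation Charlie. That's 3 operations.
With 3 mandatory predecessors, the earliest Operation Romeo can sit is position 3+1 = 4, and placing just those 3 first achieves it.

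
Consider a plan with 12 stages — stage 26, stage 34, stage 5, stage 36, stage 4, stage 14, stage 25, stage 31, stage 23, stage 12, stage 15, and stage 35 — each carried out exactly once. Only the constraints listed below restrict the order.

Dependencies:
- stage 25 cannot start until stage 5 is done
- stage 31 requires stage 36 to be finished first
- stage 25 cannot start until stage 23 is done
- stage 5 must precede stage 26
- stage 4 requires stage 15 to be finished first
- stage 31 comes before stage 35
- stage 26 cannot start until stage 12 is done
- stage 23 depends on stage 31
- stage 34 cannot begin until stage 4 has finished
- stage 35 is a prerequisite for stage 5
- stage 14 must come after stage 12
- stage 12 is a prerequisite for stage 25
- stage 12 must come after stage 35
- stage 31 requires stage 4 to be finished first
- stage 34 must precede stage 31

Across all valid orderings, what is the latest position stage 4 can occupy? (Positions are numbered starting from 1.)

3

Every stage that must follow stage 4 has to come after it. Tracing all chains starting from stage 4, those stages are: stage 26, stage 34, stage 5, stage 14, stage 25, stage 31, stage 23, stage 12, stage 35 — 9 in total.
So at least 9 stages follow stage 4, putting stage 4 no later than position 3. That position is achievable by scheduling everything else first.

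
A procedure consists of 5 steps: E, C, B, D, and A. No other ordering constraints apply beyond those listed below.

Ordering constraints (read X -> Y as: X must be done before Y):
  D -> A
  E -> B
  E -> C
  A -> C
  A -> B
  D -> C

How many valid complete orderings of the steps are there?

The steps with no prerequisites are E, D; any of them can be placed first.
Enumerating by repeatedly choosing an available step (one whose prerequisites are all placed) gives 6 distinct complete orderings.

6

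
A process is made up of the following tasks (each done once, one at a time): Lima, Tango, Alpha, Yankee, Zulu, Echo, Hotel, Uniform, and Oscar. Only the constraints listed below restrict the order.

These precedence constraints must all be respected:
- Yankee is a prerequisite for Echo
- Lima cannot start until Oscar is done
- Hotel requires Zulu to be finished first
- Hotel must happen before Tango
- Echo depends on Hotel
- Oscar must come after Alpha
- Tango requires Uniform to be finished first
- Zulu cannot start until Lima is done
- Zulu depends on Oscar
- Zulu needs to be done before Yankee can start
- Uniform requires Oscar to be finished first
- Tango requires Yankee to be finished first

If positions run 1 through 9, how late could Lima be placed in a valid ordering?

Following every chain forward from Lima, the tasks that must come later are Tango, Yankee, Zulu, Echo, Hotel — 5 of them.
With 5 mandatory successors out of 9 tasks total, the latest slot for Lima is 9−5 = 4, and it's reachable by doing all non-successors before Lima.

4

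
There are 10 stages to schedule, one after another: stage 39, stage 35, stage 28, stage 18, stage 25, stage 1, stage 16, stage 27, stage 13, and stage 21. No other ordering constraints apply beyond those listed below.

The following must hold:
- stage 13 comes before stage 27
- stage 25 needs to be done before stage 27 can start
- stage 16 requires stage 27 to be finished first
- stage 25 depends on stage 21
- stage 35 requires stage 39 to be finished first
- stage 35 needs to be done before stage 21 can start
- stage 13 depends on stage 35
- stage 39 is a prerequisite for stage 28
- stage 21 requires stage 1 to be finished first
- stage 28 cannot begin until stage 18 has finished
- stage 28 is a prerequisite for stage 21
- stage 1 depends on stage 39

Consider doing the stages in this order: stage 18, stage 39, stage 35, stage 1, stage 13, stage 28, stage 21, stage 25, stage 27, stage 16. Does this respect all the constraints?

Yes

Going through the constraints one by one, each required predecessor appears earlier in the sequence than its dependent — e.g. stage 18 (position 1) is before stage 28 (position 6), as required.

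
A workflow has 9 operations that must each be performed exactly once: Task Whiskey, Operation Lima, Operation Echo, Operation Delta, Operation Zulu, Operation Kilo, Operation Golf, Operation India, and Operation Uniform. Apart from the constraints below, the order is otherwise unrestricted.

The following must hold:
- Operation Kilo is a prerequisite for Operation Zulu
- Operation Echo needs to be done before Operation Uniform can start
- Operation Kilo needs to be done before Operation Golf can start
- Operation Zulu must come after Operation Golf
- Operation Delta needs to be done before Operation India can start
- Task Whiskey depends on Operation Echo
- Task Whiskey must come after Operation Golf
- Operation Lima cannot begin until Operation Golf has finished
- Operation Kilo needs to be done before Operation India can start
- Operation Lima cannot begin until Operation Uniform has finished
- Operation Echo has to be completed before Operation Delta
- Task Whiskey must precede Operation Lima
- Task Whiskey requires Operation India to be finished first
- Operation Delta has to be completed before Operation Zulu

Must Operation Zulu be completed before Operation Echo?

No

The constraints actually force Operation Echo before Operation Zulu (via Operation Echo → Operation Delta → Operation Zulu), not the other way around.
So Operation Zulu never precedes Operation Echo.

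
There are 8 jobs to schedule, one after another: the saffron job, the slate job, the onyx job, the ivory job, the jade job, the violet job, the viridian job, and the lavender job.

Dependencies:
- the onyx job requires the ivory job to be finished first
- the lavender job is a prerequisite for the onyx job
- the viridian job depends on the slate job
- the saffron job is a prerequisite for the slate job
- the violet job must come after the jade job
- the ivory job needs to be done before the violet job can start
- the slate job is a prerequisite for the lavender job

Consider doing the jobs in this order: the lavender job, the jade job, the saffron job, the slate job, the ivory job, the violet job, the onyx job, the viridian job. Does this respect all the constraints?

No

Here the slate job comes after the lavender job.
That contradicts the constraint that the slate job must precede the lavender job.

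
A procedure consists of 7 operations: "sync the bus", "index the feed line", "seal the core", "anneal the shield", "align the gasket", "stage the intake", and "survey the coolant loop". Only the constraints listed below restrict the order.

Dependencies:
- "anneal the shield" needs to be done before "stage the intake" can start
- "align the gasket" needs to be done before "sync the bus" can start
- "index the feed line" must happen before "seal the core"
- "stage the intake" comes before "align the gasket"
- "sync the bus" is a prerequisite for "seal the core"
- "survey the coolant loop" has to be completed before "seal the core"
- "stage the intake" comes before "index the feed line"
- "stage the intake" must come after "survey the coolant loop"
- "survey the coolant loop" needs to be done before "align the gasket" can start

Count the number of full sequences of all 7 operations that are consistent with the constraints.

6

2 operations have no prerequisites ("anneal the shield", "survey the coolant loop"), so any of them could come first.
Systematically extending each partial ordering one operation at a time and counting, there are 6 complete orderings.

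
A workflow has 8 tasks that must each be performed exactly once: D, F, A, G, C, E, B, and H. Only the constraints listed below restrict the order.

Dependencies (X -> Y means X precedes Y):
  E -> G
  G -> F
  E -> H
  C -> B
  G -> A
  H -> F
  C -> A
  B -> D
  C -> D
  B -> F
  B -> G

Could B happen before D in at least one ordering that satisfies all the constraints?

B is actually forced before D by the constraints, so certainly some valid ordering has B first.

Yes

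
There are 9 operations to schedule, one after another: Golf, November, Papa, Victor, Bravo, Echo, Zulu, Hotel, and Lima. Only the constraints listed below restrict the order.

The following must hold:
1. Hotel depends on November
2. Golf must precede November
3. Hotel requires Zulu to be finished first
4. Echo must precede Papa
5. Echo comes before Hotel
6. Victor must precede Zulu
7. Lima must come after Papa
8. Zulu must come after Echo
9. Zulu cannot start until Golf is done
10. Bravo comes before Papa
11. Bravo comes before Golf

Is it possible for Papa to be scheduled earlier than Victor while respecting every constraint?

No chain of constraints runs from Victor to Papa, so Victor is not required to come first.
That means at least one valid schedule has Papa before Victor.

Yes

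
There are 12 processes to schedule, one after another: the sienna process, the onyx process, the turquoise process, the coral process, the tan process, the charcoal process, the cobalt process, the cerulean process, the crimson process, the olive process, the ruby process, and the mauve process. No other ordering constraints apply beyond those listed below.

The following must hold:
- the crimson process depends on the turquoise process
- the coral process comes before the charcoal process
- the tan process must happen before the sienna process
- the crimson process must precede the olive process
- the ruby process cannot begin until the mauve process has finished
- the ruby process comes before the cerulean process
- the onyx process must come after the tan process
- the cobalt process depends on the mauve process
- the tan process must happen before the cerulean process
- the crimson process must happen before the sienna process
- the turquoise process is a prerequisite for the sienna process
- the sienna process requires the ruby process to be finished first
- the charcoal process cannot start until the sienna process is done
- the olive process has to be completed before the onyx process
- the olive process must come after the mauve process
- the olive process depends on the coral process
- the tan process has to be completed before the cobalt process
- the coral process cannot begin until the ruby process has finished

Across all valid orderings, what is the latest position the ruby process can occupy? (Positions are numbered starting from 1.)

6

Every process that must follow the ruby process has to come after it. Tracing all chains starting from the ruby process, those processes are: the sienna process, the onyx process, the coral process, the charcoal process, the cerulean process, the olive process — 6 in total.
So at least 6 processes follow the ruby process, putting the ruby process no later than position 6. That position is achievable by scheduling everything else first.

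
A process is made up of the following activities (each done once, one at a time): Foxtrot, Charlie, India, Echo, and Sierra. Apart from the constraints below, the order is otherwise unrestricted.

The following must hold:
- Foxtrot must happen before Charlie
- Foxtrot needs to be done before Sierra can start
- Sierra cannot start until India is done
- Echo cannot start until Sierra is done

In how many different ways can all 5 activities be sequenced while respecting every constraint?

The activities with no prerequisites are Foxtrot, India; any of them can be placed first.
Enumerating by repeatedly choosing an available activity (one whose prerequisites are all placed) gives 7 distinct complete orderings.

7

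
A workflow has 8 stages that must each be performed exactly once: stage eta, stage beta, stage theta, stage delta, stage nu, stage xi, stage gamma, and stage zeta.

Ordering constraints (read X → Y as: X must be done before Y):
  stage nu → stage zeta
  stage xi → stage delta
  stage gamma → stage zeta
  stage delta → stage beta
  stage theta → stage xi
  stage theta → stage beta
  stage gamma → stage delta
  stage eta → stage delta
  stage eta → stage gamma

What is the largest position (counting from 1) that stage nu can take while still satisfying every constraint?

Following the constraints forward from stage nu, its only required successor is stage zeta.
So at least 1 stage follows stage nu, putting stage nu no later than position 7. That position is achievable by scheduling everything else first.

7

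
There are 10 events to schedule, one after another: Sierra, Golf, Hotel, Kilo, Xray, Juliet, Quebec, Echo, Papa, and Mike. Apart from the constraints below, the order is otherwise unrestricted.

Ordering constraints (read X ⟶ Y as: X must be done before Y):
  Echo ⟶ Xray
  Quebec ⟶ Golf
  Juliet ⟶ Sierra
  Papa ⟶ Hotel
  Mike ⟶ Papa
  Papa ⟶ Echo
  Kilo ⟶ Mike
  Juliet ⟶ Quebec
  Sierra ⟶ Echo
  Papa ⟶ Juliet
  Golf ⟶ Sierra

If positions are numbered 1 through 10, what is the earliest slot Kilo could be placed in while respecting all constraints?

1

No constraint forces any other event before Kilo, so it can be placed first.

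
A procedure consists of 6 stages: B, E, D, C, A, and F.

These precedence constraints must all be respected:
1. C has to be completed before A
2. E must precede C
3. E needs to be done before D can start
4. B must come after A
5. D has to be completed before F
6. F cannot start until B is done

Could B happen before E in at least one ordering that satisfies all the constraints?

No

The constraints give a chain E → C → A → B, which forces E before B.
So no valid ordering can have B before E.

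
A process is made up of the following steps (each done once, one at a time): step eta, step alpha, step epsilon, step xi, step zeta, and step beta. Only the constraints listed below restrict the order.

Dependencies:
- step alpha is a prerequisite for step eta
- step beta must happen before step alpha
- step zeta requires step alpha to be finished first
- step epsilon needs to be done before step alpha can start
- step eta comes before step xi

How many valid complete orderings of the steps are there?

The steps with no prerequisites are step epsilon, step beta; any of them can be placed first.
Enumerating by repeatedly choosing an available step (one whose prerequisites are all placed) gives 6 distinct complete orderings.

6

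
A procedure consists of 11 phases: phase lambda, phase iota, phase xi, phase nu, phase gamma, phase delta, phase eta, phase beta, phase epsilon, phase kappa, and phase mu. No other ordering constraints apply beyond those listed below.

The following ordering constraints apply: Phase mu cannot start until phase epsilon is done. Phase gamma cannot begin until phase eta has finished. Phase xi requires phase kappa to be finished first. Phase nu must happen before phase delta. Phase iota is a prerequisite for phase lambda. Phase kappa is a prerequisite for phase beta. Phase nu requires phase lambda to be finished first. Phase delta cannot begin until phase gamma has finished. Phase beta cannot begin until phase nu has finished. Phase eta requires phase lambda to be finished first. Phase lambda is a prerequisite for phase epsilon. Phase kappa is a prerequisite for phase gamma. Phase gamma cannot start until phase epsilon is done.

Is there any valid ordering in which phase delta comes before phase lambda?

No

The constraints give a chain phase lambda → phase nu → phase delta, which forces phase lambda before phase delta.
So no valid ordering can have phase delta before phase lambda.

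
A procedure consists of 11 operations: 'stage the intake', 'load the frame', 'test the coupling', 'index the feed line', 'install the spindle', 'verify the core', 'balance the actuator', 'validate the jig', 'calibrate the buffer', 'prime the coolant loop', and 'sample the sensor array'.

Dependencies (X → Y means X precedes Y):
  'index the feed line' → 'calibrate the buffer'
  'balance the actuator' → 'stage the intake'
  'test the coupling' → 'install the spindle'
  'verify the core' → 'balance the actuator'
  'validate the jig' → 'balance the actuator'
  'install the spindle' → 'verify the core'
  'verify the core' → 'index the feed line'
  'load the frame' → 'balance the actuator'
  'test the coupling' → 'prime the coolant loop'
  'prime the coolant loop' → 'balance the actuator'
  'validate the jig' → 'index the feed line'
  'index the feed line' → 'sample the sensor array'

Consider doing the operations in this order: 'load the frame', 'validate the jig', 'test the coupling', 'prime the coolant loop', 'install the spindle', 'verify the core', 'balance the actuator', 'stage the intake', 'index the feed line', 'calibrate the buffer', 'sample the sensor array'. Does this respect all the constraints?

Every stated constraint is respected: 'validate the jig' sits at position 2, ahead of 'index the feed line' at position 9, and each of the other listed pairs likewise has the predecessor earlier in the sequence.

Yes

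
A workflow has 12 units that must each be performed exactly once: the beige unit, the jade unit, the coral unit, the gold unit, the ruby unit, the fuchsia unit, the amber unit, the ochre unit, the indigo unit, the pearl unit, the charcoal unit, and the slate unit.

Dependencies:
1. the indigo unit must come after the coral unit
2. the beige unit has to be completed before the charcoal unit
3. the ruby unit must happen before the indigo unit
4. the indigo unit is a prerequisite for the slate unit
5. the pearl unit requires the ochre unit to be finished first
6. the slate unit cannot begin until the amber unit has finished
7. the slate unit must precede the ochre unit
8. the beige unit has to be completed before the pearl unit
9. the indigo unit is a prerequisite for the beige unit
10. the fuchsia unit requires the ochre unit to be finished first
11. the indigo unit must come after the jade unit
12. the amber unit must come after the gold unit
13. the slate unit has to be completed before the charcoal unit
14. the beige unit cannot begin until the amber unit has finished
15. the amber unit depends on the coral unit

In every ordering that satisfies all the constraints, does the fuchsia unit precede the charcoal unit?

Nothing in the constraints links the fuchsia unit and the charcoal unit; they are unordered relative to each other.
A valid ordering placing the charcoal unit before the fuchsia unit exists, so the answer is no.

No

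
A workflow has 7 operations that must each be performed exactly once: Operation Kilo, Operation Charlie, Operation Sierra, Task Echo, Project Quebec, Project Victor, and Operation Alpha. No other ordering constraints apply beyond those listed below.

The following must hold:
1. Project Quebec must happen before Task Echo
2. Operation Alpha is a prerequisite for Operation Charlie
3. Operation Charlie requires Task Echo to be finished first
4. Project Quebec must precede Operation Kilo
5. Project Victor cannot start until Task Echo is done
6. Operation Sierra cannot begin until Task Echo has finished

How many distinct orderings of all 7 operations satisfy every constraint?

138

2 operations have no prerequisites (Project Quebec, Operation Alpha), so any of them could come first.
Enumerating by repeatedly choosing an available operation (one whose prerequisites are all placed) gives 138 distinct complete orderings.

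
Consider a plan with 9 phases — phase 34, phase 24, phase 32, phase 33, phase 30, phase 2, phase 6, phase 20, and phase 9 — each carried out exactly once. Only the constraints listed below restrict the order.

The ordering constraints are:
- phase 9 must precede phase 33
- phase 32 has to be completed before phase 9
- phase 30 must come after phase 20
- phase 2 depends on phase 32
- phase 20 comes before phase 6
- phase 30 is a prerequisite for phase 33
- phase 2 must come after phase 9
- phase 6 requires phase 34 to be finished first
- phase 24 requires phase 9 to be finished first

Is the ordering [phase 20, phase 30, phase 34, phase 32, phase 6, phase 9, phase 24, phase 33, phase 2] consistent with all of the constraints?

Going through the constraints one by one, each required predecessor appears earlier in the sequence than its dependent — e.g. phase 30 (position 2) is before phase 33 (position 8), as required.

Yes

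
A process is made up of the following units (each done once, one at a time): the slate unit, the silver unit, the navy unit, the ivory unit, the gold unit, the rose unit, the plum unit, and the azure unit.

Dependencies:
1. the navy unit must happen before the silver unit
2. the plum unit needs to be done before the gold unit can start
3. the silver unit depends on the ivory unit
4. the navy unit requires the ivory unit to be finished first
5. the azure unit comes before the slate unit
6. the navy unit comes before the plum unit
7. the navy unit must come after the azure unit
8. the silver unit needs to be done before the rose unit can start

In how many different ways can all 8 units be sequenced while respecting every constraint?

2 units have no prerequisites (the ivory unit, the azure unit), so any of them could come first.
Enumerating by repeatedly choosing an available unit (one whose prerequisites are all placed) gives 78 distinct complete orderings.

78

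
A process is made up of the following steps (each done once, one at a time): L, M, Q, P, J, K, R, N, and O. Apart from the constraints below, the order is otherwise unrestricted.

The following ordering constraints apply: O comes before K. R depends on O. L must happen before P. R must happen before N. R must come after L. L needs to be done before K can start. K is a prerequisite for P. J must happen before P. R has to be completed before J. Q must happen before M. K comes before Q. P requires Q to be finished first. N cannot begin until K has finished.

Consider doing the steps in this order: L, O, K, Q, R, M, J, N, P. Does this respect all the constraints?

Yes

Every stated constraint is respected: L sits at position 1, ahead of P at position 9, and each of the other listed pairs likewise has the predecessor earlier in the sequence.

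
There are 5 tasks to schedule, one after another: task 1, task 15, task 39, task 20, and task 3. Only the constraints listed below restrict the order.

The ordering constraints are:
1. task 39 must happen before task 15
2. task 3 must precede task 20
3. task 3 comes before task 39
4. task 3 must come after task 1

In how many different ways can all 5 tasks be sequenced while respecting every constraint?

Task 1 is the only task with nothing required before it, so every ordering starts there.
Counting all ways to extend the partial order to a total order gives 3.

3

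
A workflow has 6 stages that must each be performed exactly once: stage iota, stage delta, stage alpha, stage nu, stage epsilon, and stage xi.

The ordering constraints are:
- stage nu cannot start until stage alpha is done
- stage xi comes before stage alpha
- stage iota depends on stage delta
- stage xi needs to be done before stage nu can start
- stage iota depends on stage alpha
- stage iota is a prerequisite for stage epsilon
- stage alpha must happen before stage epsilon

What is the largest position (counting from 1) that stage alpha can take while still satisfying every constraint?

Following every chain forward from stage alpha, the stages that must come later are stage iota, stage nu, stage epsilon — 3 of them.
With 3 mandatory successors out of 6 stages total, the latest slot for stage alpha is 6−3 = 3, and it's reachable by doing all non-successors before stage alpha.

3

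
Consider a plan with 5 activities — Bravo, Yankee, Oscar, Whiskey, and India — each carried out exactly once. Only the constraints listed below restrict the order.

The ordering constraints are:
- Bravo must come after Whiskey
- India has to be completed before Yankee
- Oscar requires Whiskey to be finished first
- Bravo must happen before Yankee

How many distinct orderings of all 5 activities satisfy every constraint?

2 activities have no prerequisites (Whiskey, India), so any of them could come first.
Enumerating by repeatedly choosing an available activity (one whose prerequisites are all placed) gives 11 distinct complete orderings.

11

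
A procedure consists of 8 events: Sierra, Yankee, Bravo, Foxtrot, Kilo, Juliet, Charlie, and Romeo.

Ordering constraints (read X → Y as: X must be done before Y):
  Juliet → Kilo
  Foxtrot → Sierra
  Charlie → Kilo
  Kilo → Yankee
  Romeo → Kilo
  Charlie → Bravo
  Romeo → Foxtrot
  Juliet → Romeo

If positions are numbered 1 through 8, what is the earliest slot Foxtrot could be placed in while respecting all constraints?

3

Working backwards through the constraints from Foxtrot, its full set of required predecessors is Juliet, Romeo — 2 of them.
With 2 mandatory predecessors, the earliest Foxtrot can sit is position 2+1 = 3, and placing just those 2 first achieves it.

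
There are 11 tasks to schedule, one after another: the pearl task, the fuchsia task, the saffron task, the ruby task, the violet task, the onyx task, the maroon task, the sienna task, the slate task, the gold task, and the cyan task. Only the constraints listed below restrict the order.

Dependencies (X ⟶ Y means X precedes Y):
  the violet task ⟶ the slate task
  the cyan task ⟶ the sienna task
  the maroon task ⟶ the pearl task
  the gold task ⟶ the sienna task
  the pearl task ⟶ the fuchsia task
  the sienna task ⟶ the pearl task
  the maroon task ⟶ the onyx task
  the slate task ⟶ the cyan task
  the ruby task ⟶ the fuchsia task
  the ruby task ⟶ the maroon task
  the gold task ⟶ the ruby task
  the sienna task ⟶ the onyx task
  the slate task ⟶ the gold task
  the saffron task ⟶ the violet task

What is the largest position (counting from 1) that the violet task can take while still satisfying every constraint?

2

Following every chain forward from the violet task, the tasks that must come later are the pearl task, the fuchsia task, the ruby task, the onyx task, the maroon task, the sienna task, the slate task, the gold task, the cyan task — 9 of them.
With 9 mandatory successors out of 11 tasks total, the latest slot for the violet task is 11−9 = 2, and it's reachable by doing all non-successors before the violet task.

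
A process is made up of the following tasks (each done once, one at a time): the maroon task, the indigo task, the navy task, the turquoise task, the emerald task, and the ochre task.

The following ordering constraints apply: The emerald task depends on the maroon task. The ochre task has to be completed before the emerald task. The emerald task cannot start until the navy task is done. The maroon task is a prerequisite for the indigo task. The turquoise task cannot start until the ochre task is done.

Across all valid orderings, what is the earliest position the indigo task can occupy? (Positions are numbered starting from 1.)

2

The only task forced before the indigo task (directly or transitively) is the maroon task.
So at minimum 1 task comes before the indigo task, putting the indigo task no earlier than position 2. That position is achievable by scheduling exactly that predecessor first.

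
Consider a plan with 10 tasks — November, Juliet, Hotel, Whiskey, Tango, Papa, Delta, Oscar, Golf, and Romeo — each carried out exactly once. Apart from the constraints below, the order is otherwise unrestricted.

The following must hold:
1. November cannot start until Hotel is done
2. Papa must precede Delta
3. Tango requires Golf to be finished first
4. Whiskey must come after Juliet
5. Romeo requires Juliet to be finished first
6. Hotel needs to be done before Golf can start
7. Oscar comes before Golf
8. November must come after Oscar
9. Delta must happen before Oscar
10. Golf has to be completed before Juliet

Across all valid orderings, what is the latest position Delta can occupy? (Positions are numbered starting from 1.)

The tasks that are forced after Delta, directly or by a chain of constraints, are November, Juliet, Whiskey, Tango, Oscar, Golf, Romeo. That's 7 tasks.
With 7 mandatory successors out of 10 tasks total, the latest slot for Delta is 10−7 = 3, and it's reachable by doing all non-successors before Delta.

3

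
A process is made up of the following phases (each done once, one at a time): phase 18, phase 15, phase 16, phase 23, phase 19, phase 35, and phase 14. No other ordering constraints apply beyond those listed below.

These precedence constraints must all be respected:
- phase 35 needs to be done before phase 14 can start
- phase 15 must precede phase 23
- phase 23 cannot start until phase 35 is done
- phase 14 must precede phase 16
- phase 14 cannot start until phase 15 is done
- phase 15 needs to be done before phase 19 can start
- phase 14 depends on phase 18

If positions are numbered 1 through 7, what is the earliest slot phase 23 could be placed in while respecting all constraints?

3

Every phase that must precede phase 23 has to come before it. Tracing all chains that end at phase 23, those phases are: phase 15, phase 35 — 2 in total.
With 2 mandatory predecessors, the earliest phase 23 can sit is position 2+1 = 3, and placing just those 2 first achieves it.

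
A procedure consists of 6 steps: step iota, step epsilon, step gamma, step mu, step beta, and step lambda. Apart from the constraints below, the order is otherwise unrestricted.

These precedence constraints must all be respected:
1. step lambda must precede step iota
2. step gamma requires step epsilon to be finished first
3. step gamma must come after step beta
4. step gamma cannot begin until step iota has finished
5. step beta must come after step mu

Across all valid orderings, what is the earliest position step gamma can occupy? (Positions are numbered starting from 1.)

Every step that must precede step gamma has to come before it. Tracing all chains that end at step gamma, those steps are: step iota, step epsilon, step mu, step beta, step lambda — 5 in total.
With 5 mandatory predecessors, the earliest step gamma can sit is position 5+1 = 6, and placing just those 5 first achieves it.

6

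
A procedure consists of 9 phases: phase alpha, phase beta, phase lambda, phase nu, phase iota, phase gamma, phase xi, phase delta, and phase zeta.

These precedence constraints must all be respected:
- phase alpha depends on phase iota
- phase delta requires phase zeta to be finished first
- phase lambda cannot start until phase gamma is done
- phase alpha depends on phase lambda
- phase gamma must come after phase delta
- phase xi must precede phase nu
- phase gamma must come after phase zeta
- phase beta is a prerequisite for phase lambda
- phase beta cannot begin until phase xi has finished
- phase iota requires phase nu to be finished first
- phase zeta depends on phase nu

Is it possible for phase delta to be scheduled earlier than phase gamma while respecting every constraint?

Yes

Phase delta is actually forced before phase gamma by the constraints, so certainly some valid ordering has phase delta first.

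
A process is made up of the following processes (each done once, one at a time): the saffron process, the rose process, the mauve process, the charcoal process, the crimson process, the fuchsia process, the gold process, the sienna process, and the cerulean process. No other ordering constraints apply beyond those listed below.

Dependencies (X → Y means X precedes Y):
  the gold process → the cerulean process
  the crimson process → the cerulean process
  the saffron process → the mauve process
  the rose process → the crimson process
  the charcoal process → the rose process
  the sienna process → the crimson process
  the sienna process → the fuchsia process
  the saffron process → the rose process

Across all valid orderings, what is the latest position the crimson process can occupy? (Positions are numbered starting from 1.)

8

Following the constraints forward from the crimson process, its only required successor is the cerulean process.
So at least 1 process follows the crimson process, putting the crimson process no later than position 8. That position is achievable by scheduling everything else first.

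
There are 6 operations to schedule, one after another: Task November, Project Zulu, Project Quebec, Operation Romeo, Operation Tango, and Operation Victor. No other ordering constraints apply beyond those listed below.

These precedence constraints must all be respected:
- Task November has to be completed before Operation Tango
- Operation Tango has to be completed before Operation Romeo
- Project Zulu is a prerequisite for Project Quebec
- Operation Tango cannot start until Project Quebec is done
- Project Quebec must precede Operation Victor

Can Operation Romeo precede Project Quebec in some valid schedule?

There is a dependency chain Project Quebec → Operation Tango → Operation Romeo, so Operation Romeo always comes after Project Quebec.
Hence Operation Romeo can never be scheduled before Project Quebec.

No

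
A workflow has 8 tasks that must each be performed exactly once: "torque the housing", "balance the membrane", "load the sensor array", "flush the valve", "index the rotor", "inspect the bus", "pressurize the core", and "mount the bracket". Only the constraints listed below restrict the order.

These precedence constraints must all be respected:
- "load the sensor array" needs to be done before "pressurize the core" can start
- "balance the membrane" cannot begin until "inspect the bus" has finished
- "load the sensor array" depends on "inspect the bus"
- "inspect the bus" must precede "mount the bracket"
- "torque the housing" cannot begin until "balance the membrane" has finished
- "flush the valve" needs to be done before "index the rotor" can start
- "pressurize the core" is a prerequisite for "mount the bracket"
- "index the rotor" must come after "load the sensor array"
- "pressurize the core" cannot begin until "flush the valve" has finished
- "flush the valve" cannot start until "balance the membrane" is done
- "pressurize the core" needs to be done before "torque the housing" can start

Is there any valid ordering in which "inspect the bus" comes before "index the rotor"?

Yes

"inspect the bus" is actually forced before "index the rotor" by the constraints, so certainly some valid ordering has "inspect the bus" first.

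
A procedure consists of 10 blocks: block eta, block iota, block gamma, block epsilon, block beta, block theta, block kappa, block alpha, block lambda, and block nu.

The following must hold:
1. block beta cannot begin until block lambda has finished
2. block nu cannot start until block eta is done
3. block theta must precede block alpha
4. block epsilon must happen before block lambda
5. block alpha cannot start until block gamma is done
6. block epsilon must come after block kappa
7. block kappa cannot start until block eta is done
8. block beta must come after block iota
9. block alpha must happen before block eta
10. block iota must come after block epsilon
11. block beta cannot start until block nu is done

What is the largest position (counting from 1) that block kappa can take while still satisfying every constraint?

The blocks that are forced after block kappa, directly or by a chain of constraints, are block iota, block epsilon, block beta, block lambda. That's 4 blocks.
So at least 4 blocks follow block kappa, putting block kappa no later than position 6. That position is achievable by scheduling everything else first.

6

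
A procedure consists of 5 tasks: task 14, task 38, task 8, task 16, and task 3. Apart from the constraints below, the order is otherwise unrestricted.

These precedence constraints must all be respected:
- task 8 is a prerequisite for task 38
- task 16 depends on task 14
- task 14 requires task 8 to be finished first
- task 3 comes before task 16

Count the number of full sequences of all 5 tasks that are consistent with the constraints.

11

2 tasks have no prerequisites (task 8, task 3), so any of them could come first.
Enumerating by repeatedly choosing an available task (one whose prerequisites are all placed) gives 11 distinct complete orderings.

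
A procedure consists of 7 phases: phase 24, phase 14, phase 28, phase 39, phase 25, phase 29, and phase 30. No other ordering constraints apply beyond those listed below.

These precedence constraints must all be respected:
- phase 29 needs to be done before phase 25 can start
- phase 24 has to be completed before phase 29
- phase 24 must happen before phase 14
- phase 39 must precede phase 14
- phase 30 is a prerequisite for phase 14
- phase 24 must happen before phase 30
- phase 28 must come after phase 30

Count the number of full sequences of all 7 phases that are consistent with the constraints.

2 phases have no prerequisites (phase 24, phase 39), so any of them could come first.
Systematically extending each partial ordering one phase at a time and counting, there are 95 complete orderings.

95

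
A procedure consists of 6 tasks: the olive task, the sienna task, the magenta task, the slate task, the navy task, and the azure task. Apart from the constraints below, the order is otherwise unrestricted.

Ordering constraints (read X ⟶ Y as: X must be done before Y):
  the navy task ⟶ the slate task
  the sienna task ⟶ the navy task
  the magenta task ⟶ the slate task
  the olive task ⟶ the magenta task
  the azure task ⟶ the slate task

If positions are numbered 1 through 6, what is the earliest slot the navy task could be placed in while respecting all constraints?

2

Working backwards through the constraints from the navy task, its only required predecessor is the sienna task.
So at minimum 1 task comes before the navy task, putting the navy task no earlier than position 2. That position is achievable by scheduling exactly that predecessor first.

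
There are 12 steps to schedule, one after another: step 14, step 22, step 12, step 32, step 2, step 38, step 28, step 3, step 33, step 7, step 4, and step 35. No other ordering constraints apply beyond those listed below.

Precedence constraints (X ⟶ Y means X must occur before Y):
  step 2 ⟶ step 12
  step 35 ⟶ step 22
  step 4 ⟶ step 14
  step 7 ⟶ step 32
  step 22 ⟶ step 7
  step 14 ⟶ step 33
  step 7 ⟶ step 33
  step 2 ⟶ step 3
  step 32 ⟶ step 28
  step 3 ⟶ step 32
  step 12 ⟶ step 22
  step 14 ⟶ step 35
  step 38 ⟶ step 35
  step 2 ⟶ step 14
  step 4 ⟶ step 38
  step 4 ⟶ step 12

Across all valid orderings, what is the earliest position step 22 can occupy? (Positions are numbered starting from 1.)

7

Every step that must precede step 22 has to come before it. Tracing all chains that end at step 22, those steps are: step 14, step 12, step 2, step 38, step 4, step 35 — 6 in total.
So at minimum 6 steps come before step 22, putting step 22 no earlier than position 7. That position is achievable by scheduling exactly those predecessors first.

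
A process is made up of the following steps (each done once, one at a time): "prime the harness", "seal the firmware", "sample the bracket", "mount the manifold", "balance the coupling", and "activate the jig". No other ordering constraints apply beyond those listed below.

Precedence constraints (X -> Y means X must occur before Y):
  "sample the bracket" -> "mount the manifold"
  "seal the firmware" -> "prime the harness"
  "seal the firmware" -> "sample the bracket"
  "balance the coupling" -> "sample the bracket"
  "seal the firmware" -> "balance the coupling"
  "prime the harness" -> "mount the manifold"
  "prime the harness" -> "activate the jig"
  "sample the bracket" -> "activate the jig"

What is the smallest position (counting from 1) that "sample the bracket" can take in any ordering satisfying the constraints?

3

The steps that are forced before "sample the bracket", directly or transitively, are "seal the firmware", "balance the coupling". That's 2 steps.
With 2 mandatory predecessors, the earliest "sample the bracket" can sit is position 2+1 = 3, and placing just those 2 first achieves it.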